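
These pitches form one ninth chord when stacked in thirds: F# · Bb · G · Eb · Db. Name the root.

Arranged so that each adjacent pair is a third by letter name: Eb – G – Bb – Db – F#.
The bottom of that stack, Eb, is the root (this is Eb dominant seventh sharp nine).

Eb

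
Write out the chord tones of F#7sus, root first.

F#  B  C#  E

F#7sus is a dominant seventh suspended fourth built on F#.
Root: F#
Perfect 4th (4th): B
Perfect 5th (5th): C#
Minor 7th (7th): E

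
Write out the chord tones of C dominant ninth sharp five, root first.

C – E – G-sharp – B-flat – D

C dominant ninth sharp five is a dominant ninth sharp five built on C.
C — root
E — major 3rd
G-sharp — augmented 5th
B-flat — minor 7th
D — major 9th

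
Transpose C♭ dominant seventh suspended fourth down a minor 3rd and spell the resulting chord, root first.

Ab – Db – Eb – Gb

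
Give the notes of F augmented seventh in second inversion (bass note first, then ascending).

In root position, F augmented seventh is F–A–C#–Eb.
Second inversion puts the fifth (C#) in the bass.

C# Eb F A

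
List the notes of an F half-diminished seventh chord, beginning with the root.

F half-diminished seventh: half-diminished seventh on F.
Root: F
Minor 3rd (3rd): A-flat
Diminished 5th (5th): C-flat
Minor 7th (7th): E-flat

F, A-flat, C-flat, E-flat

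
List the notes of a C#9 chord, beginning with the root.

C♯ – E♯ – G♯ – B – D♯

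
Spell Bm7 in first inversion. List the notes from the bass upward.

D  F#  A  B

Bm7 = B–D–F#–A; first inversion → third (D) lowest.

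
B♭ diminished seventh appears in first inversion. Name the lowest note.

B♭ diminished seventh = B-flat–D-flat–F-flat–A-double-flat. First inversion → third in the bass = D-flat.

D-flat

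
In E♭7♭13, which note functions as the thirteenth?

C♭

Root of E♭7♭13 = E♭. The 13th is a minor 13th: E♭ up a minor 13th → C♭.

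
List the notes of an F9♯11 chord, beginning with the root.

F A C Eb G B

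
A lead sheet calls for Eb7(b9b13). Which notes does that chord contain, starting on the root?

Root Eb, quality dominant seventh flat nine flat thirteen:
root → Eb
3rd (major 3rd) → G
5th (perfect 5th) → Bb
7th (minor 7th) → Db
9th (minor 9th) → Fb
13th (minor 13th) → Cb

Eb, G, Bb, Db, Fb, Cb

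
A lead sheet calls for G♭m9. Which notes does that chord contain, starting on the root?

Gb  Bbb  Db  Fb  Ab

Root Gb, quality minor ninth:
- root: Gb
- minor 3rd: Bbb
- perfect 5th: Db
- minor 7th: Fb
- major 9th: Ab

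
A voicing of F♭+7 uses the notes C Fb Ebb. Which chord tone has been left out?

The full F♭+7 chord is Fb, Ab, C, Ebb.
Comparing with the voicing, the major 3rd (3rd) — Ab — is absent.

Ab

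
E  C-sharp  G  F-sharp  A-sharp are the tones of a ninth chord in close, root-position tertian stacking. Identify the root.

F-sharp

Stacking in thirds gives F-sharp – A-sharp – C-sharp – E – G, so F-sharp is the root — F-sharp dominant seventh flat nine.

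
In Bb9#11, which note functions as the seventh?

Ab

Bb9#11 is built on Bb; its 7th is a minor 7th above the root.
A seventh above B uses the letter A, and the minor 7th above Bb is Ab.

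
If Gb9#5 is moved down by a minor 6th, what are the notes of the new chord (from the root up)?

Bb – D – F# – Ab – C

Transposed root: Gb → Bb (minor 6th down). So we spell Bb dominant ninth sharp five:
- root: Bb
- major 3rd: D
- augmented 5th: F#
- minor 7th: Ab
- major 9th: C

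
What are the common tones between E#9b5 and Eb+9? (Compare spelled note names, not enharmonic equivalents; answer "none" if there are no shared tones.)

E#9b5 = E#, G##, B, D#, F##.
Eb+9 = Eb, G, B, Db, F.
Shared: B.

B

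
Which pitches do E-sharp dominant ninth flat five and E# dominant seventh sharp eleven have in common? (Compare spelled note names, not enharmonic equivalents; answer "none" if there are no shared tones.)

E-sharp dominant ninth flat five = E-sharp, G-double-sharp, B, D-sharp, F-double-sharp.
E# dominant seventh sharp eleven = E-sharp, G-double-sharp, B-sharp, D-sharp, A-double-sharp.
Shared: E-sharp, G-double-sharp, D-sharp.

E-sharp, G-double-sharp, D-sharp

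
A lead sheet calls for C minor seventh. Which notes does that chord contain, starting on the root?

C  Eb  G  Bb

Root C, quality minor seventh:
- root: C
- minor 3rd: Eb
- perfect 5th: G
- minor 7th: Bb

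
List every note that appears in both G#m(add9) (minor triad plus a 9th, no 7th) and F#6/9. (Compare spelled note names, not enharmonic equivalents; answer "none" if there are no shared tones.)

G#m(add9) = G#, B, D#, A#.
F#6/9 = F#, A#, C#, D#, G#.
Shared: G#, D#, A#.

G# – D# – A#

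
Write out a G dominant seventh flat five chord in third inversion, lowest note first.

F, G, B, D-flat

G dominant seventh flat five = G–B–D-flat–F; third inversion → seventh (F) lowest.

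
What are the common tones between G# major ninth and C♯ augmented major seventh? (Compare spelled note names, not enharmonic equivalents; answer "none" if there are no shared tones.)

G# major ninth: G# B# D# F## A#
C♯ augmented major seventh: C# E# G## B#
Common to both → B#.

B#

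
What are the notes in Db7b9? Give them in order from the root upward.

Db7b9 is a dominant seventh flat nine built on Db.
Root: Db
Major 3rd (3rd): F
Perfect 5th (5th): Ab
Minor 7th (7th): Cb
Minor 9th (9th): Ebb

Db F Ab Cb Ebb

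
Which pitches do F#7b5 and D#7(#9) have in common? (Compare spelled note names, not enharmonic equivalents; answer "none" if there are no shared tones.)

A#

F#7b5 = F#, A#, C, E.
D#7(#9) = D#, F##, A#, C#, E##.
Shared: A#.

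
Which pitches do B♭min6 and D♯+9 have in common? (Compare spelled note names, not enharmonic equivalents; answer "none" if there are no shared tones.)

B♭min6 = Bb, Db, F, G.
D♯+9 = D#, F##, A##, C#, E#.
Shared: none.

none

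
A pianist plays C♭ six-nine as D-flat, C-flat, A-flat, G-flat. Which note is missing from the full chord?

E-flat

The full C♭ six-nine chord is C-flat, E-flat, G-flat, A-flat, D-flat.
Comparing with the voicing, the major 3rd (3rd) — E-flat — is absent.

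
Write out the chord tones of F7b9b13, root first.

F, A, C, E♭, G♭, D♭

F7b9b13: dominant seventh flat nine flat thirteen on F.
- root: F
- major 3rd: A
- perfect 5th: C
- minor 7th: E♭
- minor 9th: G♭
- minor 13th: D♭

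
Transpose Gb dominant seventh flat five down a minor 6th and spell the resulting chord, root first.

B-flat – D – F-flat – A-flat

G-flat down a minor 6th → B-flat. New chord: B-flat dominant seventh flat five.
- root: B-flat
- major 3rd: D
- diminished 5th: F-flat
- minor 7th: A-flat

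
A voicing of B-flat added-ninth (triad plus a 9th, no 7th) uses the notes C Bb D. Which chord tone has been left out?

The full B-flat added-ninth chord is Bb, D, F, C.
Comparing with the voicing, the perfect 5th (5th) — F — is absent.

F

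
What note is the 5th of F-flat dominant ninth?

Root of F-flat dominant ninth = F-flat. The 5th is a perfect 5th: F-flat up a perfect 5th → C-flat.

C-flat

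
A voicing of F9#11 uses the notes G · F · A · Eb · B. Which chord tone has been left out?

The full F9#11 chord is F, A, C, Eb, G, B.
Comparing with the voicing, the perfect 5th (5th) — C — is absent.

C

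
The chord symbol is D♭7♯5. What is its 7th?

Cb

Root of D♭7♯5 = Db. The 7th is a minor 7th: Db up a minor 7th → Cb.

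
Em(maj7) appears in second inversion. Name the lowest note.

Em(maj7) = E–G–B–D#. Second inversion → fifth in the bass = B.

B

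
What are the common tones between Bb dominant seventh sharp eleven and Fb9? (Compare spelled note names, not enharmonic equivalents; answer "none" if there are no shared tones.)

Bb dominant seventh sharp eleven = Bb, D, F, Ab, E.
Fb9 = Fb, Ab, Cb, Ebb, Gb.
Shared: Ab.

Ab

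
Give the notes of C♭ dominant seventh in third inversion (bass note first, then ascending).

C♭ dominant seventh = C-flat–E-flat–G-flat–B-double-flat; third inversion → seventh (B-double-flat) lowest.

B-double-flat C-flat E-flat G-flat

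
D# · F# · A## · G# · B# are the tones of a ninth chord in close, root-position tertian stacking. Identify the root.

Stacking in thirds gives G# – B# – D# – F# – A##, so G# is the root — G# dominant seventh sharp nine.

G#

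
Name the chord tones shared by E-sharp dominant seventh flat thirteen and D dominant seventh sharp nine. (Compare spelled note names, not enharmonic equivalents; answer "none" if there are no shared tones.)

E-sharp

E-sharp dominant seventh flat thirteen = E-sharp, G-double-sharp, B-sharp, D-sharp, C-sharp.
D dominant seventh sharp nine = D, F-sharp, A, C, E-sharp.
Shared: E-sharp.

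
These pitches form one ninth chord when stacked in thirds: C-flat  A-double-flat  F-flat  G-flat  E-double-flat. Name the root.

F-flat

Stacking in thirds gives F-flat – A-double-flat – C-flat – E-double-flat – G-flat, so F-flat is the root — F-flat minor ninth.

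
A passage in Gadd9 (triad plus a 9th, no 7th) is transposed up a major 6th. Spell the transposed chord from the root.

Transposed root: G → E (major 6th up). So we spell E added-ninth:
root → E
3rd (major 3rd) → G♯
5th (perfect 5th) → B
9th (major 9th) → F♯

E – G♯ – B – F♯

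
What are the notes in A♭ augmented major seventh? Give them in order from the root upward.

Ab, C, E, G

A♭ augmented major seventh is an augmented major seventh built on Ab.
Ab — root
C — major 3rd
E — augmented 5th
G — major 7th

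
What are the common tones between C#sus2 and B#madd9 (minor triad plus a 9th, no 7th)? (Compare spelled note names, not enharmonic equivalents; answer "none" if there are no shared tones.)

D#

C#sus2: C# D# G#
B#madd9: B# D# F## C##
Common to both → D#.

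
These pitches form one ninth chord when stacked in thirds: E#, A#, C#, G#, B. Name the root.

A#

Arranged so that each adjacent pair is a third by letter name: A# – C# – E# – G# – B.
The bottom of that stack, A#, is the root (this is A# minor seventh flat nine).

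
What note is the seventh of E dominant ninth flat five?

D

Root of E dominant ninth flat five = E. The 7th is a minor 7th: E up a minor 7th → D.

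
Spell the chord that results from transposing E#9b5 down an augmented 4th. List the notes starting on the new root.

B D♯ F A C♯

E♯ down an augmented 4th → B. New chord: B dominant ninth flat five.
Root: B
Major 3rd (3rd): D♯
Diminished 5th (5th): F
Minor 7th (7th): A
Major 9th (9th): C♯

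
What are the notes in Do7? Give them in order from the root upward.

D  F  Ab  Cb

Root D, quality diminished seventh:
Root: D
Minor 3rd (3rd): F
Diminished 5th (5th): Ab
Diminished 7th (7th): Cb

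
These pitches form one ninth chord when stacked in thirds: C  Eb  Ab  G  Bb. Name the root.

Stacking in thirds gives Ab – C – Eb – G – Bb, so Ab is the root — Ab major ninth.

Ab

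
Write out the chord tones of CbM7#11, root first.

Cb  Eb  Gb  Bb  F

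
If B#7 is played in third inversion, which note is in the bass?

A#

B#7 = B#–D##–F##–A#. Third inversion → seventh in the bass = A#.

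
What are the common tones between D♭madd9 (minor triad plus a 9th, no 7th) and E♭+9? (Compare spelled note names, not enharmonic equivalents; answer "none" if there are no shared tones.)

D♭madd9: D♭ F♭ A♭ E♭
E♭+9: E♭ G B D♭ F
Common to both → D♭, E♭.

D♭, E♭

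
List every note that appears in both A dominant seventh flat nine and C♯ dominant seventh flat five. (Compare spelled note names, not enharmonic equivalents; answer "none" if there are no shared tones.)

C♯ – G

A dominant seventh flat nine = A, C♯, E, G, B♭.
C♯ dominant seventh flat five = C♯, E♯, G, B.
Shared: C♯, G.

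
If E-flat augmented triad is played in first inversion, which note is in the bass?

G

E-flat augmented triad in root position is Eb–G–B.
First inversion places the third in the bass, which is G.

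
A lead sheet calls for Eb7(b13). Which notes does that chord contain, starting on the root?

E♭ G B♭ D♭ C♭

Eb7(b13) is a dominant seventh flat thirteen built on E♭.
root → E♭
3rd (major 3rd) → G
5th (perfect 5th) → B♭
7th (minor 7th) → D♭
13th (minor 13th) → C♭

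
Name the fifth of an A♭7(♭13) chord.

Eb

Root of A♭7(♭13) = Ab. The 5th is a perfect 5th: Ab up a perfect 5th → Eb.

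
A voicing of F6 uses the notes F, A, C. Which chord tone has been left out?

D

The full F6 chord is F, A, C, D.
Comparing with the voicing, the major 6th (6th) — D — is absent.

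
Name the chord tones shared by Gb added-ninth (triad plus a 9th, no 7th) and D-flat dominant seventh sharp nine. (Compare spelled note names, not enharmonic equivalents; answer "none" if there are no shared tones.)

D-flat – A-flat

Gb added-ninth: G-flat B-flat D-flat A-flat
D-flat dominant seventh sharp nine: D-flat F A-flat C-flat E
Common to both → D-flat, A-flat.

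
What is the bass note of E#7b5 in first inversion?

E#7b5 = E#–G##–B–D#. First inversion → third in the bass = G##.

G##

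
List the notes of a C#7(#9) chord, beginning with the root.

Root C♯, quality dominant seventh sharp nine:
C♯ — root
E♯ — major 3rd
G♯ — perfect 5th
B — minor 7th
D𝄪 — augmented 9th

C♯ – E♯ – G♯ – B – D𝄪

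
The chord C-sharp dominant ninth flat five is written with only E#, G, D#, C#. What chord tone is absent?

The full C-sharp dominant ninth flat five chord is C#, E#, G, B, D#.
Comparing with the voicing, the minor 7th (7th) — B — is absent.

B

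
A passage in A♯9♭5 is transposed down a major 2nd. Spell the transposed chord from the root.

G#, B#, D, F#, A#

A# down a major 2nd → G#. New chord: G# dominant ninth flat five.
Root: G#
Major 3rd (3rd): B#
Diminished 5th (5th): D
Minor 7th (7th): F#
Major 9th (9th): A#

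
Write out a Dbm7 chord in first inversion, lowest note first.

Fb  Ab  Cb  Db

In root position, Dbm7 is Db–Fb–Ab–Cb.
First inversion puts the third (Fb) in the bass.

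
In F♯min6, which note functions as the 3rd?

A

F♯min6 is built on F#; its 3rd is a minor 3rd above the root.
A third above F uses the letter A, and the minor 3rd above F# is A.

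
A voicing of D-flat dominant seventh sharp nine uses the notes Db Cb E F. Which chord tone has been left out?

Ab

D-flat dominant seventh sharp nine = Db, F, Ab, Cb, E. The voicing lacks the 5th (perfect 5th), Ab.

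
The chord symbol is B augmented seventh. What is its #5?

F##

B augmented seventh is built on B; its 5th is an augmented 5th above the root.
A fifth above B uses the letter F, and the augmented 5th above B is F##.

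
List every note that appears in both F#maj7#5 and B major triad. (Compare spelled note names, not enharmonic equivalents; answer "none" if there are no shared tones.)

F#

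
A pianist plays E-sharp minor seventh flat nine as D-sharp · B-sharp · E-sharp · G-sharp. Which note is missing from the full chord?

The full E-sharp minor seventh flat nine chord is E-sharp, G-sharp, B-sharp, D-sharp, F-sharp.
Comparing with the voicing, the minor 9th (9th) — F-sharp — is absent.

F-sharp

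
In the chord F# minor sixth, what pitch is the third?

A

Root of F# minor sixth = F#. The 3rd is a minor 3rd: F# up a minor 3rd → A.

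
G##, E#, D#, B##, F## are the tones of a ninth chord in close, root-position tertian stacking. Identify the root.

Arranged so that each adjacent pair is a third by letter name: E# – G## – B## – D# – F##.
The bottom of that stack, E#, is the root (this is E# dominant ninth sharp five).

E#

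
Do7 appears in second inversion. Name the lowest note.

Ab

Do7 = D–F–Ab–Cb. Second inversion → fifth in the bass = Ab.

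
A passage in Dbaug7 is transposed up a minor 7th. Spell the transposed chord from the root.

Cb, Eb, G, Bbb

Db up a minor 7th → Cb. New chord: Cb augmented seventh.
Root: Cb
Major 3rd (3rd): Eb
Augmented 5th (5th): G
Minor 7th (7th): Bbb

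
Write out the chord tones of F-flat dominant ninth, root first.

F-flat dominant ninth is a dominant ninth built on F-flat.
Root: F-flat
Major 3rd (3rd): A-flat
Perfect 5th (5th): C-flat
Minor 7th (7th): E-double-flat
Major 9th (9th): G-flat

F-flat  A-flat  C-flat  E-double-flat  G-flat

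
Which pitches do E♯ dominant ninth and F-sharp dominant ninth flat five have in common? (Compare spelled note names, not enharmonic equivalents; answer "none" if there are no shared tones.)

none

E♯ dominant ninth: E-sharp G-double-sharp B-sharp D-sharp F-double-sharp
F-sharp dominant ninth flat five: F-sharp A-sharp C E G-sharp
Common to both → none.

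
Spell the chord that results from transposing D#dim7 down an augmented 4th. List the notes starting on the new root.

A  C  E♭  G♭

Transposed root: D♯ → A (augmented 4th down). So we spell A diminished seventh:
root → A
3rd (minor 3rd) → C
5th (diminished 5th) → E♭
7th (diminished 7th) → G♭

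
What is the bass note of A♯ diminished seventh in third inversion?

A♯ diminished seventh in root position is A-sharp–C-sharp–E–G.
Third inversion places the seventh in the bass, which is G.

G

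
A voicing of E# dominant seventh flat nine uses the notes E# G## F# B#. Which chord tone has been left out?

The full E# dominant seventh flat nine chord is E#, G##, B#, D#, F#.
Comparing with the voicing, the minor 7th (7th) — D# — is absent.

D#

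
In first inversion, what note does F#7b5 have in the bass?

A#

F#7b5 in root position is F#–A#–C–E.
First inversion places the third in the bass, which is A#.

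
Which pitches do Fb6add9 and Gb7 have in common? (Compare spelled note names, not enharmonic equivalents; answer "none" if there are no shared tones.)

Fb6add9: Fb Ab Cb Db Gb
Gb7: Gb Bb Db Fb
Common to both → Fb, Db, Gb.

Fb  Db  Gb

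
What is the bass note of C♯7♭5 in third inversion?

C♯7♭5 in root position is C♯–E♯–G–B.
Third inversion places the seventh in the bass, which is B.

B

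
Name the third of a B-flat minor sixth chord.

Root of B-flat minor sixth = Bb. The 3rd is a minor 3rd: Bb up a minor 3rd → Db.

Db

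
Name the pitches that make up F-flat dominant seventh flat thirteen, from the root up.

Fb, Ab, Cb, Ebb, Dbb

F-flat dominant seventh flat thirteen is a dominant seventh flat thirteen built on Fb.
- root: Fb
- major 3rd: Ab
- perfect 5th: Cb
- minor 7th: Ebb
- minor 13th: Dbb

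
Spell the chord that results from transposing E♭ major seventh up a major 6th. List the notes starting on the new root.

Transposed root: E♭ → C (major 6th up). So we spell C major seventh:
Root: C
Major 3rd (3rd): E
Perfect 5th (5th): G
Major 7th (7th): B

C – E – G – B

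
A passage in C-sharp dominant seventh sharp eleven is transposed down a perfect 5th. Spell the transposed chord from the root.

Transposed root: C# → F# (perfect 5th down). So we spell F# dominant seventh sharp eleven:
- root: F#
- major 3rd: A#
- perfect 5th: C#
- minor 7th: E
- augmented 11th: B#

F#  A#  C#  E  B#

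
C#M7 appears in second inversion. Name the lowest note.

C#M7 = C♯–E♯–G♯–B♯. Second inversion → fifth in the bass = G♯.

G♯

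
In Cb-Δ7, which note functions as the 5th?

Root of Cb-Δ7 = Cb. The 5th is a perfect 5th: Cb up a perfect 5th → Gb.

Gb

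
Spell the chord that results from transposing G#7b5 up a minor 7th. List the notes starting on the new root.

F# A# C E

G# up a minor 7th → F#. New chord: F# dominant seventh flat five.
Root: F#
Major 3rd (3rd): A#
Diminished 5th (5th): C
Minor 7th (7th): E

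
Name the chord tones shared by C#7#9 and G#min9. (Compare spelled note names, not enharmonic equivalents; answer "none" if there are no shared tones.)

G♯  B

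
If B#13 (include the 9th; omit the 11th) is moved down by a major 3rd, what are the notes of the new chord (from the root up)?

Transposed root: B# → G# (major 3rd down). So we spell G# dominant thirteenth:
Root: G#
Major 3rd (3rd): B#
Perfect 5th (5th): D#
Minor 7th (7th): F#
Major 9th (9th): A#
Major 13th (13th): E#

G# B# D# F# A# E#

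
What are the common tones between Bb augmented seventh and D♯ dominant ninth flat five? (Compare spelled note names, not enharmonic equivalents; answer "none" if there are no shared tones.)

Bb augmented seventh = Bb, D, F#, Ab.
D♯ dominant ninth flat five = D#, F##, A, C#, E#.
Shared: none.

none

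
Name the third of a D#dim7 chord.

D#dim7 is built on D#; its 3rd is a minor 3rd above the root.
A third above D uses the letter F, and the minor 3rd above D# is F#.

F#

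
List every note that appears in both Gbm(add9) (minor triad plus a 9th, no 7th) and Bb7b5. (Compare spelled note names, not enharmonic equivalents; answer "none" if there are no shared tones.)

A♭

Gbm(add9) = G♭, B𝄫, D♭, A♭.
Bb7b5 = B♭, D, F♭, A♭.
Shared: A♭.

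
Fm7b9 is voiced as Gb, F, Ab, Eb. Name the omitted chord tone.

C

Fm7b9 = F, Ab, C, Eb, Gb. The voicing lacks the 5th (perfect 5th), C.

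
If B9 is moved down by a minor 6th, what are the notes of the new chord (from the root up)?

Transposed root: B → D# (minor 6th down). So we spell D# dominant ninth:
- root: D#
- major 3rd: F##
- perfect 5th: A#
- minor 7th: C#
- major 9th: E#

D# – F## – A# – C# – E#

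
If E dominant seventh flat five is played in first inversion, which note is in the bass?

G#

E dominant seventh flat five in root position is E–G#–Bb–D.
First inversion places the third in the bass, which is G#.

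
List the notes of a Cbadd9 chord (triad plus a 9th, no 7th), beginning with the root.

Root Cb, quality added-ninth:
root → Cb
3rd (major 3rd) → Eb
5th (perfect 5th) → Gb
9th (major 9th) → Db

Cb, Eb, Gb, Db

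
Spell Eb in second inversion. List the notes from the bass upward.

Eb = E♭–G–B♭; second inversion → fifth (B♭) lowest.

B♭  E♭  G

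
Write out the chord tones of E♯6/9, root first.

Root E♯, quality six-nine:
root → E♯
3rd (major 3rd) → G𝄪
5th (perfect 5th) → B♯
6th (major 6th) → C𝄪
9th (major 9th) → F𝄪

E♯ – G𝄪 – B♯ – C𝄪 – F𝄪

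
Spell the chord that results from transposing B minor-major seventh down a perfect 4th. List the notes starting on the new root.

F-sharp, A, C-sharp, E-sharp

B down a perfect 4th → F-sharp. New chord: F-sharp minor-major seventh.
F-sharp — root
A — minor 3rd
C-sharp — perfect 5th
E-sharp — major 7th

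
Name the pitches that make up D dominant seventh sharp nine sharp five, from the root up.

D  F#  A#  C  E#

D dominant seventh sharp nine sharp five is a dominant seventh sharp nine sharp five built on D.
Root: D
Major 3rd (3rd): F#
Augmented 5th (5th): A#
Minor 7th (7th): C
Augmented 9th (9th): E#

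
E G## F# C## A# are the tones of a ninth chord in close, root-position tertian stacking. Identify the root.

Arranged so that each adjacent pair is a third by letter name: F# – A# – C## – E – G##.
The bottom of that stack, F#, is the root (this is F# dominant seventh sharp nine sharp five).

F#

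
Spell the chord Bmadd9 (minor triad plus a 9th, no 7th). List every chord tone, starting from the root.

B – D – F# – C#

Bmadd9: minor added-ninth on B.
B — root
D — minor 3rd
F# — perfect 5th
C# — major 9th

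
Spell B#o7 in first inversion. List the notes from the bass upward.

B#o7 = B#–D#–F#–A; first inversion → third (D#) lowest.

D#, F#, A, B#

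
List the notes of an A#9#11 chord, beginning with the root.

A#9#11 is a dominant ninth sharp eleven built on A#.
A# — root
C## — major 3rd
E# — perfect 5th
G# — minor 7th
B# — major 9th
D## — augmented 11th

A# C## E# G# B# D##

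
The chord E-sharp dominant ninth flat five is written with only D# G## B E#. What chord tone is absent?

F##

The full E-sharp dominant ninth flat five chord is E#, G##, B, D#, F##.
Comparing with the voicing, the major 9th (9th) — F## — is absent.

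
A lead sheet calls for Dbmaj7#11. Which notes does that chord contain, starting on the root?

Db – F – Ab – C – G

Root Db, quality major seventh sharp eleven:
root → Db
3rd (major 3rd) → F
5th (perfect 5th) → Ab
7th (major 7th) → C
11th (augmented 11th) → G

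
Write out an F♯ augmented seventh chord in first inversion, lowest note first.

A♯, C𝄪, E, F♯

F♯ augmented seventh = F♯–A♯–C𝄪–E; first inversion → third (A♯) lowest.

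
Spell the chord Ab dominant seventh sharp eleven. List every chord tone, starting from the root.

Ab dominant seventh sharp eleven: dominant seventh sharp eleven on Ab.
Ab — root
C — major 3rd
Eb — perfect 5th
Gb — minor 7th
D — augmented 11th

Ab – C – Eb – Gb – D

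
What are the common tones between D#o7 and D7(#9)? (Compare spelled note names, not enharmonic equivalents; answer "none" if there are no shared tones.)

F♯, A, C

D#o7 = D♯, F♯, A, C.
D7(#9) = D, F♯, A, C, E♯.
Shared: F♯, A, C.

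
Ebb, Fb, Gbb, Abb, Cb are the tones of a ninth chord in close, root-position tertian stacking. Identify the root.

Fb

Arranged so that each adjacent pair is a third by letter name: Fb – Abb – Cb – Ebb – Gbb.
The bottom of that stack, Fb, is the root (this is Fb minor seventh flat nine).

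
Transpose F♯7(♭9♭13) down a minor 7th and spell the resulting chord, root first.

Transposed root: F# → G# (minor 7th down). So we spell G# dominant seventh flat nine flat thirteen:
root → G#
3rd (major 3rd) → B#
5th (perfect 5th) → D#
7th (minor 7th) → F#
9th (minor 9th) → A
13th (minor 13th) → E

G#  B#  D#  F#  A  E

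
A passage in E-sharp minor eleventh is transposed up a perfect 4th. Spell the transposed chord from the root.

A-sharp  C-sharp  E-sharp  G-sharp  B-sharp  D-sharp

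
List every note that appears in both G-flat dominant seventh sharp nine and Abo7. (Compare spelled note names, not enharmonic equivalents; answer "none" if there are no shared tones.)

G-flat dominant seventh sharp nine = Gb, Bb, Db, Fb, A.
Abo7 = Ab, Cb, Ebb, Gbb.
Shared: none.

none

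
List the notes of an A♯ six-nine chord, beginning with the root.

Root A♯, quality six-nine:
Root: A♯
Major 3rd (3rd): C𝄪
Perfect 5th (5th): E♯
Major 6th (6th): F𝄪
Major 9th (9th): B♯

A♯ C𝄪 E♯ F𝄪 B♯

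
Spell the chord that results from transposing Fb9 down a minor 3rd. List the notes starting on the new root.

Db F Ab Cb Eb

A minor 3rd down from Fb is Db, so the new chord is Db dominant ninth.
Db — root
F — major 3rd
Ab — perfect 5th
Cb — minor 7th
Eb — major 9th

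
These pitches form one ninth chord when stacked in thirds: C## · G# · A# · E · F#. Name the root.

F#

Stacking in thirds gives F# – A# – C## – E – G#, so F# is the root — F# dominant ninth sharp five.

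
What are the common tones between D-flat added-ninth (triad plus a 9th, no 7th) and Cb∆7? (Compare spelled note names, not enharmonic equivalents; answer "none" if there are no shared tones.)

D-flat added-ninth: Db F Ab Eb
Cb∆7: Cb Eb Gb Bb
Common to both → Eb.

Eb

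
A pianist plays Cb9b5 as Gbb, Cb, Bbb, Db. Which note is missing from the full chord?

Eb

The full Cb9b5 chord is Cb, Eb, Gbb, Bbb, Db.
Comparing with the voicing, the major 3rd (3rd) — Eb — is absent.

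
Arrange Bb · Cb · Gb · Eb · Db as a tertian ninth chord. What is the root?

Stacking in thirds gives Cb – Eb – Gb – Bb – Db, so Cb is the root — Cb major ninth.

Cb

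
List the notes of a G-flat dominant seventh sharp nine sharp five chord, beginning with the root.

G-flat dominant seventh sharp nine sharp five: dominant seventh sharp nine sharp five on G♭.
G♭ — root
B♭ — major 3rd
D — augmented 5th
F♭ — minor 7th
A — augmented 9th

G♭, B♭, D, F♭, A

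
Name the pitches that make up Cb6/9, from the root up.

Cb6/9 is a six-nine built on Cb.
- root: Cb
- major 3rd: Eb
- perfect 5th: Gb
- major 6th: Ab
- major 9th: Db

Cb, Eb, Gb, Ab, Db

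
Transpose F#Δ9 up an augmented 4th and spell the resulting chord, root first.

B# – D## – F## – A## – C##

Transposed root: F# → B# (augmented 4th up). So we spell B# major ninth:
- root: B#
- major 3rd: D##
- perfect 5th: F##
- major 7th: A##
- major 9th: C##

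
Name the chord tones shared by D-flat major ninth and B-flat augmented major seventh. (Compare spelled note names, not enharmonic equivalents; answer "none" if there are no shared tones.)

none

D-flat major ninth: D-flat F A-flat C E-flat
B-flat augmented major seventh: B-flat D F-sharp A
Common to both → none.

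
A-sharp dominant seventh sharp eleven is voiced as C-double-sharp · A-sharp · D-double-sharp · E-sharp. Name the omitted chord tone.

G-sharp

A-sharp dominant seventh sharp eleven = A-sharp, C-double-sharp, E-sharp, G-sharp, D-double-sharp. The voicing lacks the 7th (minor 7th), G-sharp.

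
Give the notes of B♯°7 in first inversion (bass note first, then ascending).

D# F# A B#

B♯°7 = B#–D#–F#–A; first inversion → third (D#) lowest.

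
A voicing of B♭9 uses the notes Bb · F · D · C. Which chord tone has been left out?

Ab

The full B♭9 chord is Bb, D, F, Ab, C.
Comparing with the voicing, the minor 7th (7th) — Ab — is absent.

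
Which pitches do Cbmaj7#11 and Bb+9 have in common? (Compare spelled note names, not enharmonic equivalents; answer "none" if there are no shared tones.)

Bb

Cbmaj7#11: Cb Eb Gb Bb F
Bb+9: Bb D F# Ab C
Common to both → Bb.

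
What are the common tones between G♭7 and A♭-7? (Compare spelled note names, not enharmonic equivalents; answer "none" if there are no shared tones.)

G♭7: Gb Bb Db Fb
A♭-7: Ab Cb Eb Gb
Common to both → Gb.

Gb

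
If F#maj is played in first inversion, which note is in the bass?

F#maj = F#–A#–C#. First inversion → third in the bass = A#.

A#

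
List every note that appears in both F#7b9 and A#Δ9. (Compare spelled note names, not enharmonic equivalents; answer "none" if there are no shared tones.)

A#

F#7b9 = F#, A#, C#, E, G.
A#Δ9 = A#, C##, E#, G##, B#.
Shared: A#.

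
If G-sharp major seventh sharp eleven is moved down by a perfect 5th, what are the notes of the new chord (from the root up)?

A perfect 5th down from G# is C#, so the new chord is C# major seventh sharp eleven.
C# — root
E# — major 3rd
G# — perfect 5th
B# — major 7th
F## — augmented 11th

C# – E# – G# – B# – F##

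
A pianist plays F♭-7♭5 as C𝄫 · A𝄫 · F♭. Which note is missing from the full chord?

E𝄫

F♭-7♭5 = F♭, A𝄫, C𝄫, E𝄫. The voicing lacks the 7th (minor 7th), E𝄫.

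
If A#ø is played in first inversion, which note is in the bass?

C#

A#ø = A#–C#–E–G#. First inversion → third in the bass = C#.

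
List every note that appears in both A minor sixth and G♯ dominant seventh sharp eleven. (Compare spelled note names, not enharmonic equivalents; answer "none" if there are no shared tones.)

A minor sixth: A C E F#
G♯ dominant seventh sharp eleven: G# B# D# F# C##
Common to both → F#.

F#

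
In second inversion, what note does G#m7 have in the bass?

D#

G#m7 = G#–B–D#–F#. Second inversion → fifth in the bass = D#.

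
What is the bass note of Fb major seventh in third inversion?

Eb

Fb major seventh in root position is Fb–Ab–Cb–Eb.
Third inversion places the seventh in the bass, which is Eb.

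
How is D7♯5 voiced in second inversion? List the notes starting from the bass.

A♯, C, D, F♯

In root position, D7♯5 is D–F♯–A♯–C.
Second inversion puts the fifth (A♯) in the bass.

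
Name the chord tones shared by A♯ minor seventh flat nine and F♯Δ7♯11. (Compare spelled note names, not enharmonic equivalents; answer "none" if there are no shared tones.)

A♯ minor seventh flat nine = A♯, C♯, E♯, G♯, B.
F♯Δ7♯11 = F♯, A♯, C♯, E♯, B♯.
Shared: A♯, C♯, E♯.

A♯, C♯, E♯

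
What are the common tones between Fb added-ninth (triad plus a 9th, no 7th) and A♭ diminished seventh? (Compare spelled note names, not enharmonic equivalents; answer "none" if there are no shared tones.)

Fb added-ninth = F-flat, A-flat, C-flat, G-flat.
A♭ diminished seventh = A-flat, C-flat, E-double-flat, G-double-flat.
Shared: A-flat, C-flat.

A-flat C-flat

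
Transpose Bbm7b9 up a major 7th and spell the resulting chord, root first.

A, C, E, G, Bb

Bb up a major 7th → A. New chord: A minor seventh flat nine.
Root: A
Minor 3rd (3rd): C
Perfect 5th (5th): E
Minor 7th (7th): G
Minor 9th (9th): Bb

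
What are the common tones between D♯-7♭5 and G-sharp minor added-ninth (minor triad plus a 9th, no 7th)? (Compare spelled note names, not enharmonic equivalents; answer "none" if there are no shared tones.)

D♯-7♭5 = D#, F#, A, C#.
G-sharp minor added-ninth = G#, B, D#, A#.
Shared: D#.

D#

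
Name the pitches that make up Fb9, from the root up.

Fb9: dominant ninth on Fb.
- root: Fb
- major 3rd: Ab
- perfect 5th: Cb
- minor 7th: Ebb
- major 9th: Gb

Fb, Ab, Cb, Ebb, Gb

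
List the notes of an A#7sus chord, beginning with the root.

A# – D# – E# – G#

A#7sus: dominant seventh suspended fourth on A#.
- root: A#
- perfect 4th: D#
- perfect 5th: E#
- minor 7th: G#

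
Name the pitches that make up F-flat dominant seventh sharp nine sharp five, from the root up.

F-flat A-flat C E-double-flat G

F-flat dominant seventh sharp nine sharp five is a dominant seventh sharp nine sharp five built on F-flat.
- root: F-flat
- major 3rd: A-flat
- augmented 5th: C
- minor 7th: E-double-flat
- augmented 9th: G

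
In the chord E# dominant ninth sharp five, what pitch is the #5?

Root of E# dominant ninth sharp five = E#. The 5th is an augmented 5th: E# up an augmented 5th → B##.

B##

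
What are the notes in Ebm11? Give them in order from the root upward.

Eb, Gb, Bb, Db, F, Ab

Ebm11 is a minor eleventh built on Eb.
root → Eb
3rd (minor 3rd) → Gb
5th (perfect 5th) → Bb
7th (minor 7th) → Db
9th (major 9th) → F
11th (perfect 11th) → Ab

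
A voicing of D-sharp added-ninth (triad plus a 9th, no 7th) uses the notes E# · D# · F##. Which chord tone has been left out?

A#

The full D-sharp added-ninth chord is D#, F##, A#, E#.
Comparing with the voicing, the perfect 5th (5th) — A# — is absent.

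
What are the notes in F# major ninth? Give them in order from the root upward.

F-sharp  A-sharp  C-sharp  E-sharp  G-sharp

F# major ninth: major ninth on F-sharp.
root → F-sharp
3rd (major 3rd) → A-sharp
5th (perfect 5th) → C-sharp
7th (major 7th) → E-sharp
9th (major 9th) → G-sharp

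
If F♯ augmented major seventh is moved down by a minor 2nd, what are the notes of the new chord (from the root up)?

E-sharp – G-double-sharp – B-double-sharp – D-double-sharp

A minor 2nd down from F-sharp is E-sharp, so the new chord is E-sharp augmented major seventh.
Root: E-sharp
Major 3rd (3rd): G-double-sharp
Augmented 5th (5th): B-double-sharp
Major 7th (7th): D-double-sharp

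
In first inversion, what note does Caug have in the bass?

Caug in root position is C–E–G#.
First inversion places the third in the bass, which is E.

E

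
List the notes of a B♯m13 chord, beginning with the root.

B♯m13 is a minor thirteenth built on B#.
root → B#
3rd (minor 3rd) → D#
5th (perfect 5th) → F##
7th (minor 7th) → A#
9th (major 9th) → C##
11th (perfect 11th) → E#
13th (major 13th) → G##

B#, D#, F##, A#, C##, E#, G##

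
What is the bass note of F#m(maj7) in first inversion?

A

F#m(maj7) = F#–A–C#–E#. First inversion → third in the bass = A.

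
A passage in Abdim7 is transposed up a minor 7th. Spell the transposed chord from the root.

Gb, Bbb, Dbb, Fbb

A minor 7th up from Ab is Gb, so the new chord is Gb diminished seventh.
- root: Gb
- minor 3rd: Bbb
- diminished 5th: Dbb
- diminished 7th: Fbb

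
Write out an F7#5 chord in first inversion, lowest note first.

A, C♯, E♭, F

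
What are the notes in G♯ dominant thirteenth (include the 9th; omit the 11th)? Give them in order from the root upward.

G♯ dominant thirteenth: dominant thirteenth on G♯.
G♯ — root
B♯ — major 3rd
D♯ — perfect 5th
F♯ — minor 7th
A♯ — major 9th
E♯ — major 13th

G♯  B♯  D♯  F♯  A♯  E♯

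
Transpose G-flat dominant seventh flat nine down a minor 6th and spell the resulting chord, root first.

B-flat – D – F – A-flat – C-flat

Transposed root: G-flat → B-flat (minor 6th down). So we spell B-flat dominant seventh flat nine:
- root: B-flat
- major 3rd: D
- perfect 5th: F
- minor 7th: A-flat
- minor 9th: C-flat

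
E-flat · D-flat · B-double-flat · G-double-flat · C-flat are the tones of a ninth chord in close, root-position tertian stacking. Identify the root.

Arranged so that each adjacent pair is a third by letter name: C-flat – E-flat – G-double-flat – B-double-flat – D-flat.
The bottom of that stack, C-flat, is the root (this is C-flat dominant ninth flat five).

C-flat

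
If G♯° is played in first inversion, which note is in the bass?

G♯° in root position is G♯–B–D.
First inversion places the third in the bass, which is B.

B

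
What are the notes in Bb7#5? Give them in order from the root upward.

B♭ – D – F♯ – A♭

Bb7#5: augmented seventh on B♭.
root → B♭
3rd (major 3rd) → D
5th (augmented 5th) → F♯
7th (minor 7th) → A♭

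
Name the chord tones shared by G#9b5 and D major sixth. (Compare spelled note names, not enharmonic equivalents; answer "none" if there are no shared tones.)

G#9b5 = G#, B#, D, F#, A#.
D major sixth = D, F#, A, B.
Shared: D, F#.

D  F#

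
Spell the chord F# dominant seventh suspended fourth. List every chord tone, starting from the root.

Root F♯, quality dominant seventh suspended fourth:
Root: F♯
Perfect 4th (4th): B
Perfect 5th (5th): C♯
Minor 7th (7th): E

F♯, B, C♯, E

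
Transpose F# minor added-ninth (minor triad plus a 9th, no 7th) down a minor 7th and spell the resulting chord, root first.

G-sharp, B, D-sharp, A-sharp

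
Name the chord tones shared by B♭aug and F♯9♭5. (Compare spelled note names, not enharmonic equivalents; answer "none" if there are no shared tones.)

F#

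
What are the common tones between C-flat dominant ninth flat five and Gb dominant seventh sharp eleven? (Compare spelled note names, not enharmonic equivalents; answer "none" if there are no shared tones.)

D-flat

C-flat dominant ninth flat five = C-flat, E-flat, G-double-flat, B-double-flat, D-flat.
Gb dominant seventh sharp eleven = G-flat, B-flat, D-flat, F-flat, C.
Shared: D-flat.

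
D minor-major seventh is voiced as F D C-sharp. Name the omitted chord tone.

The full D minor-major seventh chord is D, F, A, C-sharp.
Comparing with the voicing, the perfect 5th (5th) — A — is absent.

A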